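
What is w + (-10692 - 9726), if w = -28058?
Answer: -48476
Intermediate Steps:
w + (-10692 - 9726) = -28058 + (-10692 - 9726) = -28058 - 20418 = -48476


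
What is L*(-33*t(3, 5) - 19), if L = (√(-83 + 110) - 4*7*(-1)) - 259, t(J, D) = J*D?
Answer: 118734 - 1542*√3 ≈ 1.1606e+5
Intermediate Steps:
t(J, D) = D*J
L = -231 + 3*√3 (L = (√27 - 28*(-1)) - 259 = (3*√3 + 28) - 259 = (28 + 3*√3) - 259 = -231 + 3*√3 ≈ -225.80)
L*(-33*t(3, 5) - 19) = (-231 + 3*√3)*(-165*3 - 19) = (-231 + 3*√3)*(-33*15 - 19) = (-231 + 3*√3)*(-495 - 19) = (-231 + 3*√3)*(-514) = 118734 - 1542*√3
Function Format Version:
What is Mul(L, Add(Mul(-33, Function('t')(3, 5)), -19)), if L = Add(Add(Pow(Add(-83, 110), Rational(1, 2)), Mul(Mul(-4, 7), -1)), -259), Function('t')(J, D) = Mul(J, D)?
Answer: Add(118734, Mul(-1542, Pow(3, Rational(1, 2)))) ≈ 1.1606e+5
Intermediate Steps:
Function('t')(J, D) = Mul(D, J)
L = Add(-231, Mul(3, Pow(3, Rational(1, 2)))) (L = Add(Add(Pow(27, Rational(1, 2)), Mul(-28, -1)), -259) = Add(Add(Mul(3, Pow(3, Rational(1, 2))), 28), -259) = Add(Add(28, Mul(3, Pow(3, Rational(1, 2)))), -259) = Add(-231, Mul(3, Pow(3, Rational(1, 2)))) ≈ -225.80)
Mul(L, Add(Mul(-33, Function('t')(3, 5)), -19)) = Mul(Add(-231, Mul(3, Pow(3, Rational(1, 2)))), Add(Mul(-33, Mul(5, 3)), -19)) = Mul(Add(-231, Mul(3, Pow(3, Rational(1, 2)))), Add(Mul(-33, 15), -19)) = Mul(Add(-231, Mul(3, Pow(3, Rational(1, 2)))), Add(-495, -19)) = Mul(Add(-231, Mul(3, Pow(3, Rational(1, 2)))), -514) = Add(118734, Mul(-1542, Pow(3, Rational(1, 2))))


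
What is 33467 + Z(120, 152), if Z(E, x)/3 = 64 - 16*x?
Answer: 26363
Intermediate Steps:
Z(E, x) = 192 - 48*x (Z(E, x) = 3*(64 - 16*x) = 192 - 48*x)
33467 + Z(120, 152) = 33467 + (192 - 48*152) = 33467 + (192 - 7296) = 33467 - 7104 = 26363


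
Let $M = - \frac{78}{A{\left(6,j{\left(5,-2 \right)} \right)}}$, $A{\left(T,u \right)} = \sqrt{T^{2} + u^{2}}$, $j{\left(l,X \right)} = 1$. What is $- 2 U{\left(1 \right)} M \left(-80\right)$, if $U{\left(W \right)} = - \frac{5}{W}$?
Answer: $\frac{62400 \sqrt{37}}{37} \approx 10259.0$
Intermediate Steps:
$M = - \frac{78 \sqrt{37}}{37}$ ($M = - \frac{78}{\sqrt{6^{2} + 1^{2}}} = - \frac{78}{\sqrt{36 + 1}} = - \frac{78}{\sqrt{37}} = - 78 \frac{\sqrt{37}}{37} = - \frac{78 \sqrt{37}}{37} \approx -12.823$)
$- 2 U{\left(1 \right)} M \left(-80\right) = - 2 \left(- \frac{5}{1}\right) \left(- \frac{78 \sqrt{37}}{37}\right) \left(-80\right) = - 2 \left(\left(-5\right) 1\right) \left(- \frac{78 \sqrt{37}}{37}\right) \left(-80\right) = \left(-2\right) \left(-5\right) \left(- \frac{78 \sqrt{37}}{37}\right) \left(-80\right) = 10 \left(- \frac{78 \sqrt{37}}{37}\right) \left(-80\right) = - \frac{780 \sqrt{37}}{37} \left(-80\right) = \frac{62400 \sqrt{37}}{37}$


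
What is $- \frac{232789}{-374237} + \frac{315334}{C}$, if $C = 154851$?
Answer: $\frac{154057259597}{57950973687} \approx 2.6584$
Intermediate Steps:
$- \frac{232789}{-374237} + \frac{315334}{C} = - \frac{232789}{-374237} + \frac{315334}{154851} = \left(-232789\right) \left(- \frac{1}{374237}\right) + 315334 \cdot \frac{1}{154851} = \frac{232789}{374237} + \frac{315334}{154851} = \frac{154057259597}{57950973687}$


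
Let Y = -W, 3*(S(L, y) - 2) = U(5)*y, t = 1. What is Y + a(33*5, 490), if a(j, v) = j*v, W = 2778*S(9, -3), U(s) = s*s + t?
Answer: 147522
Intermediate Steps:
U(s) = 1 + s**2 (U(s) = s*s + 1 = s**2 + 1 = 1 + s**2)
S(L, y) = 2 + 26*y/3 (S(L, y) = 2 + ((1 + 5**2)*y)/3 = 2 + ((1 + 25)*y)/3 = 2 + (26*y)/3 = 2 + 26*y/3)
W = -66672 (W = 2778*(2 + (26/3)*(-3)) = 2778*(2 - 26) = 2778*(-24) = -66672)
Y = 66672 (Y = -1*(-66672) = 66672)
Y + a(33*5, 490) = 66672 + (33*5)*490 = 66672 + 165*490 = 66672 + 80850 = 147522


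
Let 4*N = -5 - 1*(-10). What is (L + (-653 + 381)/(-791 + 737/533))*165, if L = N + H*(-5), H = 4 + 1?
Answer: -3250695195/841732 ≈ -3861.9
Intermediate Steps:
H = 5
N = 5/4 (N = (-5 - 1*(-10))/4 = (-5 + 10)/4 = (¼)*5 = 5/4 ≈ 1.2500)
L = -95/4 (L = 5/4 + 5*(-5) = 5/4 - 25 = -95/4 ≈ -23.750)
(L + (-653 + 381)/(-791 + 737/533))*165 = (-95/4 + (-653 + 381)/(-791 + 737/533))*165 = (-95/4 - 272/(-791 + 737*(1/533)))*165 = (-95/4 - 272/(-791 + 737/533))*165 = (-95/4 - 272/(-420866/533))*165 = (-95/4 - 272*(-533/420866))*165 = (-95/4 + 72488/210433)*165 = -19701183/841732*165 = -3250695195/841732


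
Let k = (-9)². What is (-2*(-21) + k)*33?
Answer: 4059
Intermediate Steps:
k = 81
(-2*(-21) + k)*33 = (-2*(-21) + 81)*33 = (42 + 81)*33 = 123*33 = 4059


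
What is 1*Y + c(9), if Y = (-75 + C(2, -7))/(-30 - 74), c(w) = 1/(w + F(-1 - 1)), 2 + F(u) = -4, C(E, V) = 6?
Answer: 311/312 ≈ 0.99679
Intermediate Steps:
F(u) = -6 (F(u) = -2 - 4 = -6)
c(w) = 1/(-6 + w) (c(w) = 1/(w - 6) = 1/(-6 + w))
Y = 69/104 (Y = (-75 + 6)/(-30 - 74) = -69/(-104) = -69*(-1/104) = 69/104 ≈ 0.66346)
1*Y + c(9) = 1*(69/104) + 1/(-6 + 9) = 69/104 + 1/3 = 69/104 + ⅓ = 311/312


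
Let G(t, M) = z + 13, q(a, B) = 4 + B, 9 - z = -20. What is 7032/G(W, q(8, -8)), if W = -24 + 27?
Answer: 1172/7 ≈ 167.43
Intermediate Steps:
z = 29 (z = 9 - 1*(-20) = 9 + 20 = 29)
W = 3
G(t, M) = 42 (G(t, M) = 29 + 13 = 42)
7032/G(W, q(8, -8)) = 7032/42 = 7032*(1/42) = 1172/7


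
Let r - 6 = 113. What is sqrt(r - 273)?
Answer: I*sqrt(154) ≈ 12.41*I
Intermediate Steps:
r = 119 (r = 6 + 113 = 119)
sqrt(r - 273) = sqrt(119 - 273) = sqrt(-154) = I*sqrt(154)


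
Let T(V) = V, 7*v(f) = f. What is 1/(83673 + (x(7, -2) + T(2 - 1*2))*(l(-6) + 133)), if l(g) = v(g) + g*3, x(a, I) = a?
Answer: 1/84472 ≈ 1.1838e-5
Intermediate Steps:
v(f) = f/7
l(g) = 22*g/7 (l(g) = g/7 + g*3 = g/7 + 3*g = 22*g/7)
1/(83673 + (x(7, -2) + T(2 - 1*2))*(l(-6) + 133)) = 1/(83673 + (7 + (2 - 1*2))*((22/7)*(-6) + 133)) = 1/(83673 + (7 + (2 - 2))*(-132/7 + 133)) = 1/(83673 + (7 + 0)*(799/7)) = 1/(83673 + 7*(799/7)) = 1/(83673 + 799) = 1/84472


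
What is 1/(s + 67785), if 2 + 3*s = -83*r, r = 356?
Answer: 1/57935 ≈ 1.7261e-5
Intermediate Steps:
s = -9850 (s = -⅔ + (-83*356)/3 = -⅔ + (⅓)*(-29548) = -⅔ - 29548/3 = -9850)
1/(s + 67785) = 1/(-9850 + 67785) = 1/57935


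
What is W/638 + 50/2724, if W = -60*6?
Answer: -237185/434478 ≈ -0.54591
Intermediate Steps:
W = -360
W/638 + 50/2724 = -360/638 + 50/2724 = -360*1/638 + 50*(1/2724) = -180/319 + 25/1362 = -237185/434478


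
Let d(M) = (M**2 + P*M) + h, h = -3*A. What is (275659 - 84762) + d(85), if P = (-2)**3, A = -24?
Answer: 197514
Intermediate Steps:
P = -8
h = 72 (h = -3*(-24) = 72)
d(M) = 72 + M**2 - 8*M (d(M) = (M**2 - 8*M) + 72 = 72 + M**2 - 8*M)
(275659 - 84762) + d(85) = (275659 - 84762) + (72 + 85**2 - 8*85) = 190897 + (72 + 7225 - 680) = 190897 + 6617 = 197514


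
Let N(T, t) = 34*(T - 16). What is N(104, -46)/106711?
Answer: 272/9701 ≈ 0.028038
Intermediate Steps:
N(T, t) = -544 + 34*T (N(T, t) = 34*(-16 + T) = -544 + 34*T)
N(104, -46)/106711 = (-544 + 34*104)/106711 = (-544 + 3536)*(1/106711) = 2992*(1/106711) = 272/9701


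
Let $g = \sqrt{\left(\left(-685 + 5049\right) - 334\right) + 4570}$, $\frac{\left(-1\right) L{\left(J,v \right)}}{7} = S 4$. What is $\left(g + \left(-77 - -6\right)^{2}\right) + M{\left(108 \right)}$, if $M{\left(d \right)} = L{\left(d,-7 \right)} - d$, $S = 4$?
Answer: $4821 + 10 \sqrt{86} \approx 4913.7$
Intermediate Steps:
$L{\left(J,v \right)} = -112$ ($L{\left(J,v \right)} = - 7 \cdot 4 \cdot 4 = \left(-7\right) 16 = -112$)
$M{\left(d \right)} = -112 - d$
$g = 10 \sqrt{86}$ ($g = \sqrt{\left(4364 - 334\right) + 4570} = \sqrt{4030 + 4570} = \sqrt{8600} = 10 \sqrt{86} \approx 92.736$)
$\left(g + \left(-77 - -6\right)^{2}\right) + M{\left(108 \right)} = \left(10 \sqrt{86} + \left(-77 - -6\right)^{2}\right) - 220 = \left(10 \sqrt{86} + \left(-77 + 6\right)^{2}\right) - 220 = \left(10 \sqrt{86} + \left(-71\right)^{2}\right) - 220 = \left(10 \sqrt{86} + 5041\right) - 220 = \left(5041 + 10 \sqrt{86}\right) - 220 = 4821 + 10 \sqrt{86}$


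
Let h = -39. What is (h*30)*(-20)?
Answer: 23400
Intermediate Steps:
(h*30)*(-20) = -39*30*(-20) = -1170*(-20) = 23400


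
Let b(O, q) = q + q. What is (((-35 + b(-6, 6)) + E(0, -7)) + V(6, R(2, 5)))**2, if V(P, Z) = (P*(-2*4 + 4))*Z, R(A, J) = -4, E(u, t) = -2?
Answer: 5041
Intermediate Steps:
b(O, q) = 2*q
V(P, Z) = -4*P*Z (V(P, Z) = (P*(-8 + 4))*Z = (P*(-4))*Z = (-4*P)*Z = -4*P*Z)
(((-35 + b(-6, 6)) + E(0, -7)) + V(6, R(2, 5)))**2 = (((-35 + 2*6) - 2) - 4*6*(-4))**2 = (((-35 + 12) - 2) + 96)**2 = ((-23 - 2) + 96)**2 = (-25 + 96)**2 = 71**2 = 5041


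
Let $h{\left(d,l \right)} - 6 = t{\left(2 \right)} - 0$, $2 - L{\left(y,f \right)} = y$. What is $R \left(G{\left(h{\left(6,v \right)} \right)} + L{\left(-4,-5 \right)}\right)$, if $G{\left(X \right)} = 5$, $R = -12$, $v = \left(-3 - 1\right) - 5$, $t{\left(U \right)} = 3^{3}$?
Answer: $-132$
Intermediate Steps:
$t{\left(U \right)} = 27$
$L{\left(y,f \right)} = 2 - y$
$v = -9$ ($v = -4 - 5 = -9$)
$h{\left(d,l \right)} = 33$ ($h{\left(d,l \right)} = 6 + \left(27 - 0\right) = 6 + \left(27 + 0\right) = 6 + 27 = 33$)
$R \left(G{\left(h{\left(6,v \right)} \right)} + L{\left(-4,-5 \right)}\right) = - 12 \left(5 + \left(2 - -4\right)\right) = - 12 \left(5 + \left(2 + 4\right)\right) = - 12 \left(5 + 6\right) = \left(-12\right) 11 = -132$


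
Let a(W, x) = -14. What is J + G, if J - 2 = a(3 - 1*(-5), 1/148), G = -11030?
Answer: -11042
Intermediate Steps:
J = -12 (J = 2 - 14 = -12)
J + G = -12 - 11030 = -11042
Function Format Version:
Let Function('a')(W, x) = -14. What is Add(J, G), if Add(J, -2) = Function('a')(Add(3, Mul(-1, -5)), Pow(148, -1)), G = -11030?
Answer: -11042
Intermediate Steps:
J = -12 (J = Add(2, -14) = -12)
Add(J, G) = Add(-12, -11030) = -11042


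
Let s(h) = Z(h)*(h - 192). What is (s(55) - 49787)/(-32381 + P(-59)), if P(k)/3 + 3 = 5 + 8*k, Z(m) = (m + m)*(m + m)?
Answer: 1707487/33791 ≈ 50.531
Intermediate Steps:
Z(m) = 4*m² (Z(m) = (2*m)*(2*m) = 4*m²)
P(k) = 6 + 24*k (P(k) = -9 + 3*(5 + 8*k) = -9 + (15 + 24*k) = 6 + 24*k)
s(h) = 4*h²*(-192 + h) (s(h) = (4*h²)*(h - 192) = (4*h²)*(-192 + h) = 4*h²*(-192 + h))
(s(55) - 49787)/(-32381 + P(-59)) = (4*55²*(-192 + 55) - 49787)/(-32381 + (6 + 24*(-59))) = (4*3025*(-137) - 49787)/(-32381 + (6 - 1416)) = (-1657700 - 49787)/(-32381 - 1410) = -1707487/(-33791) = -1707487*(-1/33791) = 1707487/33791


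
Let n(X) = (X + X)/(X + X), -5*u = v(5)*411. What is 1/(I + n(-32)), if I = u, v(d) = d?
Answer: -1/410 ≈ -0.0024390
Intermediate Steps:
u = -411 ≈ -411.00
n(X) = 1 (n(X) = (2*X)/((2*X)) = (2*X)*(1/(2*X)) = 1)
I = -411
1/(I + n(-32)) = 1/(-411 + 1) = 1/(-410) = -1/410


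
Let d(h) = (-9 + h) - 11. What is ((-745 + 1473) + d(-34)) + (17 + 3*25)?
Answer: 766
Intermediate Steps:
d(h) = -20 + h
((-745 + 1473) + d(-34)) + (17 + 3*25) = ((-745 + 1473) + (-20 - 34)) + (17 + 3*25) = (728 - 54) + (17 + 75) = 674 + 92 = 766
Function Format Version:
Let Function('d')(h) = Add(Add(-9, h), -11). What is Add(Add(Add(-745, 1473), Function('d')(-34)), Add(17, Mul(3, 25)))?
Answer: 766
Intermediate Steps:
Function('d')(h) = Add(-20, h)
Add(Add(Add(-745, 1473), Function('d')(-34)), Add(17, Mul(3, 25))) = Add(Add(Add(-745, 1473), Add(-20, -34)), Add(17, Mul(3, 25))) = Add(Add(728, -54), Add(17, 75)) = Add(674, 92) = 766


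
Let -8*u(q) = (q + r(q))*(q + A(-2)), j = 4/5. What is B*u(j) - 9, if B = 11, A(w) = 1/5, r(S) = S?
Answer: -56/5 ≈ -11.200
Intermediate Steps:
A(w) = ⅕
j = ⅘ (j = 4*(⅕) = ⅘ ≈ 0.80000)
u(q) = -q*(⅕ + q)/4 (u(q) = -(q + q)*(q + ⅕)/8 = -2*q*(⅕ + q)/8 = -q*(⅕ + q)/4)
B*u(j) - 9 = 11*((1/20)*(⅘)*(-1 - 5*⅘)) - 9 = 11*((1/20)*(⅘)*(-1 - 4)) - 9 = 11*((1/20)*(⅘)*(-5)) - 9 = 11*(-⅕) - 9 = -11/5 - 9 = -56/5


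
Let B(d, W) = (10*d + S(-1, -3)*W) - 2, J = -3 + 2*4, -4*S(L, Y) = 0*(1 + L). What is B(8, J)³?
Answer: 474552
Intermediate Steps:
S(L, Y) = 0 (S(L, Y) = -0*(1 + L) = -¼*0 = 0)
J = 5 (J = -3 + 8 = 5)
B(d, W) = -2 + 10*d (B(d, W) = (10*d + 0*W) - 2 = (10*d + 0) - 2 = 10*d - 2 = -2 + 10*d)
B(8, J)³ = (-2 + 10*8)³ = (-2 + 80)³ = 78³ = 474552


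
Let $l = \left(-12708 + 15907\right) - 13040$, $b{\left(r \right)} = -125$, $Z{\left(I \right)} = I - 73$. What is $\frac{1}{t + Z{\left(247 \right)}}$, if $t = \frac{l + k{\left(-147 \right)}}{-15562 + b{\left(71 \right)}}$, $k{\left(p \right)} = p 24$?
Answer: $\frac{15687}{2742907} \approx 0.0057191$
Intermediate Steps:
$k{\left(p \right)} = 24 p$
$Z{\left(I \right)} = -73 + I$
$l = -9841$ ($l = 3199 - 13040 = -9841$)
$t = \frac{13369}{15687}$ ($t = \frac{-9841 + 24 \left(-147\right)}{-15562 - 125} = \frac{-9841 - 3528}{-15687} = \left(-13369\right) \left(- \frac{1}{15687}\right) = \frac{13369}{15687} \approx 0.85223$)
$\frac{1}{t + Z{\left(247 \right)}} = \frac{1}{\frac{13369}{15687} + \left(-73 + 247\right)} = \frac{1}{\frac{13369}{15687} + 174} = \frac{1}{\frac{2742907}{15687}} = \frac{15687}{2742907}$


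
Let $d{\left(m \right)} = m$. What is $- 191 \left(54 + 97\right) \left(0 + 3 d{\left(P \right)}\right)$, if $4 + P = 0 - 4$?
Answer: $692184$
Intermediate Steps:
$P = -8$ ($P = -4 + \left(0 - 4\right) = -4 - 4 = -8$)
$- 191 \left(54 + 97\right) \left(0 + 3 d{\left(P \right)}\right) = - 191 \left(54 + 97\right) \left(0 + 3 \left(-8\right)\right) = \left(-191\right) 151 \left(0 - 24\right) = \left(-28841\right) \left(-24\right) = 692184$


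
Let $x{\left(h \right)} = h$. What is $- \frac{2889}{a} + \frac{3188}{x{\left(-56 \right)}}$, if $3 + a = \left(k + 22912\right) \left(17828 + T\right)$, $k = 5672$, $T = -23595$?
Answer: $- \frac{6256217741}{109895954} \approx -56.929$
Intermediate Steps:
$a = -164843931$ ($a = -3 + \left(5672 + 22912\right) \left(17828 - 23595\right) = -3 + 28584 \left(-5767\right) = -3 - 164843928 = -164843931$)
$- \frac{2889}{a} + \frac{3188}{x{\left(-56 \right)}} = - \frac{2889}{-164843931} + \frac{3188}{-56} = \left(-2889\right) \left(- \frac{1}{164843931}\right) + 3188 \left(- \frac{1}{56}\right) = \frac{963}{54947977} - \frac{797}{14} = - \frac{6256217741}{109895954}$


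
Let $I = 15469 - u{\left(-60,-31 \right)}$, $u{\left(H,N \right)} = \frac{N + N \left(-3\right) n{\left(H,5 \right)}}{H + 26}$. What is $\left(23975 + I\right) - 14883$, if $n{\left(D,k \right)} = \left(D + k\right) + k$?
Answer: $\frac{830393}{34} \approx 24423.0$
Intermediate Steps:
$n{\left(D,k \right)} = D + 2 k$
$u{\left(H,N \right)} = \frac{N - 3 N \left(10 + H\right)}{26 + H}$ ($u{\left(H,N \right)} = \frac{N + N \left(-3\right) \left(H + 2 \cdot 5\right)}{H + 26} = \frac{N + - 3 N \left(H + 10\right)}{26 + H} = \frac{N + - 3 N \left(10 + H\right)}{26 + H} = \frac{N - 3 N \left(10 + H\right)}{26 + H}$)
$I = \frac{521265}{34}$ ($I = 15469 - \left(-1\right) \left(-31\right) \frac{1}{26 - 60} \left(29 + 3 \left(-60\right)\right) = 15469 - \left(-1\right) \left(-31\right) \frac{1}{-34} \left(29 - 180\right) = 15469 - \left(-1\right) \left(-31\right) \left(- \frac{1}{34}\right) \left(-151\right) = 15469 - \frac{4681}{34} = \frac{521265}{34} \approx 15331.0$)
$\left(23975 + I\right) - 14883 = \left(23975 + \frac{521265}{34}\right) - 14883 = \frac{1336415}{34} - 14883 = \frac{830393}{34}$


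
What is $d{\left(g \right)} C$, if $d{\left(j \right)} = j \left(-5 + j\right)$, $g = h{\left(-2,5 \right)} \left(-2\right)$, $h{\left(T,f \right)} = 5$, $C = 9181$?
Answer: $1377150$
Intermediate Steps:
$g = -10$ ($g = 5 \left(-2\right) = -10$)
$d{\left(g \right)} C = - 10 \left(-5 - 10\right) 9181 = \left(-10\right) \left(-15\right) 9181 = 150 \cdot 9181 = 1377150$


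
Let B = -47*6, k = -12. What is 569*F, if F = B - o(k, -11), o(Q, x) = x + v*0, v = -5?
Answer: -154199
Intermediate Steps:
B = -282
o(Q, x) = x (o(Q, x) = x - 5*0 = x + 0 = x)
F = -271 (F = -282 - 1*(-11) = -282 + 11 = -271)
569*F = 569*(-271) = -154199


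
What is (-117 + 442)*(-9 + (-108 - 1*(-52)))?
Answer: -21125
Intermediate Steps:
(-117 + 442)*(-9 + (-108 - 1*(-52))) = 325*(-9 + (-108 + 52)) = 325*(-9 - 56) = 325*(-65) = -21125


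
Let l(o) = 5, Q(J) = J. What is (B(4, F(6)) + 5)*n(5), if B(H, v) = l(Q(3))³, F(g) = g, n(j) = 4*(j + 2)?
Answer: 3640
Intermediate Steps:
n(j) = 8 + 4*j (n(j) = 4*(2 + j) = 8 + 4*j)
B(H, v) = 125 (B(H, v) = 5³ = 125)
(B(4, F(6)) + 5)*n(5) = (125 + 5)*(8 + 4*5) = 130*(8 + 20) = 130*28 = 3640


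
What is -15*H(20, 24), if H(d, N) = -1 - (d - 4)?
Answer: 255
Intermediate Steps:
H(d, N) = 3 - d (H(d, N) = -1 - (-4 + d) = -1 + (4 - d) = 3 - d)
-15*H(20, 24) = -15*(3 - 1*20) = -15*(3 - 20) = -15*(-17) = 255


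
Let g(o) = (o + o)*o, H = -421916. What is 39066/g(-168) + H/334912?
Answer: -27949589/49232064 ≈ -0.56771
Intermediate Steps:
g(o) = 2*o² (g(o) = (2*o)*o = 2*o²)
39066/g(-168) + H/334912 = 39066/((2*(-168)²)) - 421916/334912 = 39066/((2*28224)) - 421916*1/334912 = 39066/56448 - 105479/83728 = 39066*(1/56448) - 105479/83728 = 6511/9408 - 105479/83728 = -27949589/49232064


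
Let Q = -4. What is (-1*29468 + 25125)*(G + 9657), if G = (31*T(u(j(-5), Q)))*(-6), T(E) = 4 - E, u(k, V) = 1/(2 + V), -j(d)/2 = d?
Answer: -38305260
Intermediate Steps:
j(d) = -2*d
G = -837 (G = (31*(4 - 1/(2 - 4)))*(-6) = (31*(4 - 1/(-2)))*(-6) = (31*(4 - 1*(-½)))*(-6) = (31*(4 + ½))*(-6) = (31*(9/2))*(-6) = (279/2)*(-6) = -837)
(-1*29468 + 25125)*(G + 9657) = (-1*29468 + 25125)*(-837 + 9657) = (-29468 + 25125)*8820 = -4343*8820 = -38305260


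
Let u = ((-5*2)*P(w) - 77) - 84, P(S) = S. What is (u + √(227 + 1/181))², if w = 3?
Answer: 6644149/181 - 3056*√116202/181 ≈ 30953.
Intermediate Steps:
u = -191 (u = (-5*2*3 - 77) - 84 = (-10*3 - 77) - 84 = (-30 - 77) - 84 = -107 - 84 = -191)
(u + √(227 + 1/181))² = (-191 + √(227 + 1/181))² = (-191 + √(41088/181))² = (-191 + 8*√116202/181)²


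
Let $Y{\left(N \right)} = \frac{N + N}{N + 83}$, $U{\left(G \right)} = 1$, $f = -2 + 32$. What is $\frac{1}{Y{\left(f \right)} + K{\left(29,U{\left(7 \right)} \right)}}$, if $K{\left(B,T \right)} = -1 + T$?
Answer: $\frac{113}{60} \approx 1.8833$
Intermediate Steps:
$f = 30$
$Y{\left(N \right)} = \frac{2 N}{83 + N}$
$\frac{1}{Y{\left(f \right)} + K{\left(29,U{\left(7 \right)} \right)}} = \frac{1}{2 \cdot 30 \frac{1}{83 + 30} + \left(-1 + 1\right)} = \frac{1}{2 \cdot 30 \cdot \frac{1}{113} + 0} = \frac{1}{\frac{60}{113} + 0} = \frac{1}{\frac{60}{113}} = \frac{113}{60}$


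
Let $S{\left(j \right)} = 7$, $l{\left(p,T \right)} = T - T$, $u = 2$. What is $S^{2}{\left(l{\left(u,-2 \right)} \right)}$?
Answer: $49$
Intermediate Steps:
$l{\left(p,T \right)} = 0$
$S^{2}{\left(l{\left(u,-2 \right)} \right)} = 7^{2} = 49$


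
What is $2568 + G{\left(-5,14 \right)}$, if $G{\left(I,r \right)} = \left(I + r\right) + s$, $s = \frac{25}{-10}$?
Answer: $\frac{5149}{2} \approx 2574.5$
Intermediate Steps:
$s = - \frac{5}{2}$ ($s = 25 \left(- \frac{1}{10}\right) = - \frac{5}{2} \approx -2.5$)
$G{\left(I,r \right)} = - \frac{5}{2} + I + r$ ($G{\left(I,r \right)} = \left(I + r\right) - \frac{5}{2} = - \frac{5}{2} + I + r$)
$2568 + G{\left(-5,14 \right)} = 2568 - - \frac{13}{2} = 2568 + \frac{13}{2} = \frac{5149}{2}$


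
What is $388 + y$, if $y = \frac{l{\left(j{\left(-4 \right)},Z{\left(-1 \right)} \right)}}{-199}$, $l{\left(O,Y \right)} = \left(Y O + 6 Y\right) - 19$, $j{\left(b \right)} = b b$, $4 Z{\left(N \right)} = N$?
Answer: $\frac{154473}{398} \approx 388.12$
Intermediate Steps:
$Z{\left(N \right)} = \frac{N}{4}$
$j{\left(b \right)} = b^{2}$
$l{\left(O,Y \right)} = -19 + 6 Y + O Y$ ($l{\left(O,Y \right)} = \left(O Y + 6 Y\right) - 19 = \left(6 Y + O Y\right) - 19 = -19 + 6 Y + O Y$)
$y = \frac{49}{398}$ ($y = \frac{-19 + 6 \cdot \frac{1}{4} \left(-1\right) + \left(-4\right)^{2} \cdot \frac{1}{4} \left(-1\right)}{-199} = \left(-19 + 6 \left(- \frac{1}{4}\right) + 16 \left(- \frac{1}{4}\right)\right) \left(- \frac{1}{199}\right) = \left(-19 - \frac{3}{2} - 4\right) \left(- \frac{1}{199}\right) = \left(- \frac{49}{2}\right) \left(- \frac{1}{199}\right) = \frac{49}{398} \approx 0.12312$)
$388 + y = 388 + \frac{49}{398} = \frac{154473}{398}$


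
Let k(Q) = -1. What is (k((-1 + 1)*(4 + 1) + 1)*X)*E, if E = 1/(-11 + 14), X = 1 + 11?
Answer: -4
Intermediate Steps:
X = 12
E = ⅓ (E = 1/3 = ⅓ ≈ 0.33333)
(k((-1 + 1)*(4 + 1) + 1)*X)*E = -1*12*(⅓) = -12*⅓ = -4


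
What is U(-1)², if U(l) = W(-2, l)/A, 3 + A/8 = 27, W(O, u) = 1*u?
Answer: 1/36864 ≈ 2.7127e-5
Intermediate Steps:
W(O, u) = u
A = 192 (A = -24 + 8*27 = -24 + 216 = 192)
U(l) = l/192
U(-1)² = ((1/192)*(-1))² = (-1/192)² = 1/36864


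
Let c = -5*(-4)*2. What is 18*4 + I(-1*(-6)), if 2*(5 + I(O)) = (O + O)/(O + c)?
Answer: 1544/23 ≈ 67.130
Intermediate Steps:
c = 40 (c = 20*2 = 40)
I(O) = -5 + O/(40 + O) (I(O) = -5 + ((O + O)/(O + 40))/2 = -5 + ((2*O)/(40 + O))/2 = -5 + (2*O/(40 + O))/2 = -5 + O/(40 + O))
18*4 + I(-1*(-6)) = 18*4 + 4*(-50 - (-1)*(-6))/(40 - 1*(-6)) = 72 + 4*(-50 - 1*6)/(40 + 6) = 72 + 4*(-50 - 6)/46 = 72 + 4*(1/46)*(-56) = 72 - 112/23 = 1544/23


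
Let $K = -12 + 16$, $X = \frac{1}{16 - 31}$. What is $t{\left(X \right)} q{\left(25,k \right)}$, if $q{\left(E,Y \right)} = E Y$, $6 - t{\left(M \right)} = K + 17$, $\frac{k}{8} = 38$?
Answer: $-114000$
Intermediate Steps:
$k = 304$ ($k = 8 \cdot 38 = 304$)
$X = - \frac{1}{15}$ ($X = \frac{1}{-15} = - \frac{1}{15} \approx -0.066667$)
$K = 4$
$t{\left(M \right)} = -15$ ($t{\left(M \right)} = 6 - \left(4 + 17\right) = 6 - 21 = -15$)
$t{\left(X \right)} q{\left(25,k \right)} = - 15 \cdot 25 \cdot 304 = \left(-15\right) 7600 = -114000$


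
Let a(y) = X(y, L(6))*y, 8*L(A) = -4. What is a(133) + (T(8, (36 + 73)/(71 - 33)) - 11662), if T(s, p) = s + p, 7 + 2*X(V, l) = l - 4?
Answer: -943607/76 ≈ -12416.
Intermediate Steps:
L(A) = -1/2 (L(A) = (1/8)*(-4) = -1/2)
X(V, l) = -11/2 + l/2 (X(V, l) = -7/2 + (l - 4)/2 = -7/2 + (-4 + l)/2 = -7/2 + (-2 + l/2) = -11/2 + l/2)
T(s, p) = p + s
a(y) = -23*y/4 (a(y) = (-11/2 + (1/2)*(-1/2))*y = (-11/2 - 1/4)*y = -23*y/4)
a(133) + (T(8, (36 + 73)/(71 - 33)) - 11662) = -23/4*133 + (((36 + 73)/(71 - 33) + 8) - 11662) = -3059/4 + ((109/38 + 8) - 11662) = -3059/4 + (413/38 - 11662) = -3059/4 - 442743/38 = -943607/76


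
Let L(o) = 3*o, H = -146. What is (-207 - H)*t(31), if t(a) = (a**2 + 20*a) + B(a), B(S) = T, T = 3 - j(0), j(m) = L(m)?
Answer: -96624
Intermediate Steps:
j(m) = 3*m
T = 3 (T = 3 - 3*0 = 3 - 1*0 = 3 + 0 = 3)
B(S) = 3
t(a) = 3 + a**2 + 20*a (t(a) = (a**2 + 20*a) + 3 = 3 + a**2 + 20*a)
(-207 - H)*t(31) = (-207 - 1*(-146))*(3 + 31**2 + 20*31) = (-207 + 146)*(3 + 961 + 620) = -61*1584 = -96624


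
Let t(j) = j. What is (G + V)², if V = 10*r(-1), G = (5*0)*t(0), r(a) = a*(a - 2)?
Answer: 900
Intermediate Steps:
r(a) = a*(-2 + a)
G = 0 (G = (5*0)*0 = 0*0 = 0)
V = 30 (V = 10*(-(-2 - 1)) = 10*(-1*(-3)) = 10*3 = 30)
(G + V)² = (0 + 30)² = 30² = 900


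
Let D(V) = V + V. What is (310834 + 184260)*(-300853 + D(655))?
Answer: -148301942042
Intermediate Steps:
D(V) = 2*V
(310834 + 184260)*(-300853 + D(655)) = (310834 + 184260)*(-300853 + 2*655) = 495094*(-300853 + 1310) = 495094*(-299543) = -148301942042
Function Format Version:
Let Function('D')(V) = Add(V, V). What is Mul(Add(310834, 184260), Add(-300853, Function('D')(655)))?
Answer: -148301942042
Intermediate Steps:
Function('D')(V) = Mul(2, V)
Mul(Add(310834, 184260), Add(-300853, Function('D')(655))) = Mul(Add(310834, 184260), Add(-300853, Mul(2, 655))) = Mul(495094, Add(-300853, 1310)) = Mul(495094, -299543) = -148301942042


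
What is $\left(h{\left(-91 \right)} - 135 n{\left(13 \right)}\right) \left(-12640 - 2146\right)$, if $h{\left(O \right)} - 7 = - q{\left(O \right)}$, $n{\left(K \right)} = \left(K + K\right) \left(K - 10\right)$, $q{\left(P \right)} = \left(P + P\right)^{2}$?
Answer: $645364542$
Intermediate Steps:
$q{\left(P \right)} = 4 P^{2}$ ($q{\left(P \right)} = \left(2 P\right)^{2} = 4 P^{2}$)
$n{\left(K \right)} = 2 K \left(-10 + K\right)$
$h{\left(O \right)} = 7 - 4 O^{2}$
$\left(h{\left(-91 \right)} - 135 n{\left(13 \right)}\right) \left(-12640 - 2146\right) = \left(\left(7 - 4 \left(-91\right)^{2}\right) - 135 \cdot 2 \cdot 13 \left(-10 + 13\right)\right) \left(-12640 - 2146\right) = \left(\left(7 - 33124\right) - 135 \cdot 2 \cdot 13 \cdot 3\right) \left(-14786\right) = \left(\left(7 - 33124\right) - 10530\right) \left(-14786\right) = \left(-33117 - 10530\right) \left(-14786\right) = \left(-43647\right) \left(-14786\right) = 645364542$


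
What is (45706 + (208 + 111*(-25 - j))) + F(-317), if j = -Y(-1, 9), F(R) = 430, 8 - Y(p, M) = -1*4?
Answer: 44901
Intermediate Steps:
Y(p, M) = 12 (Y(p, M) = 8 - (-1)*4 = 8 - 1*(-4) = 8 + 4 = 12)
j = -12 (j = -1*12 = -12)
(45706 + (208 + 111*(-25 - j))) + F(-317) = (45706 + (208 + 111*(-25 - 1*(-12)))) + 430 = (45706 + (208 + 111*(-25 + 12))) + 430 = (45706 + (208 + 111*(-13))) + 430 = (45706 + (208 - 1443)) + 430 = (45706 - 1235) + 430 = 44471 + 430 = 44901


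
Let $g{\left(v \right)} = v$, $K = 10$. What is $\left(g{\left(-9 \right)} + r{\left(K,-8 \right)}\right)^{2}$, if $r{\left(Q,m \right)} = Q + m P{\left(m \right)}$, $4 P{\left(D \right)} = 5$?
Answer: $81$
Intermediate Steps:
$P{\left(D \right)} = \frac{5}{4}$ ($P{\left(D \right)} = \frac{1}{4} \cdot 5 = \frac{5}{4}$)
$r{\left(Q,m \right)} = Q + \frac{5 m}{4}$ ($r{\left(Q,m \right)} = Q + m \frac{5}{4} = Q + \frac{5 m}{4}$)
$\left(g{\left(-9 \right)} + r{\left(K,-8 \right)}\right)^{2} = \left(-9 + \left(10 + \frac{5}{4} \left(-8\right)\right)\right)^{2} = \left(-9 + \left(10 - 10\right)\right)^{2} = \left(-9 + 0\right)^{2} = \left(-9\right)^{2} = 81$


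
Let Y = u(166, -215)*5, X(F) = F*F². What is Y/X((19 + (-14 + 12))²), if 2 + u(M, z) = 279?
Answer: 1385/24137569 ≈ 5.7379e-5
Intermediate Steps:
u(M, z) = 277 (u(M, z) = -2 + 279 = 277)
X(F) = F³
Y = 1385 (Y = 277*5 = 1385)
Y/X((19 + (-14 + 12))²) = 1385/(((19 + (-14 + 12))²)³) = 1385/(((19 - 2)²)³) = 1385/((17²)³) = 1385/(289³) = 1385/24137569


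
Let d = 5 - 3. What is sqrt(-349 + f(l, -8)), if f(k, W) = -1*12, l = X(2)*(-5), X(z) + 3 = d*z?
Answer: 19*I ≈ 19.0*I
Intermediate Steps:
d = 2
X(z) = -3 + 2*z
l = -5 (l = (-3 + 2*2)*(-5) = (-3 + 4)*(-5) = 1*(-5) = -5)
f(k, W) = -12
sqrt(-349 + f(l, -8)) = sqrt(-349 - 12) = sqrt(-361) = 19*I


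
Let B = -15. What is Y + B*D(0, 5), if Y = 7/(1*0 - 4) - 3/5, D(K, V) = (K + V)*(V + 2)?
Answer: -10547/20 ≈ -527.35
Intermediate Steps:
D(K, V) = (2 + V)*(K + V) (D(K, V) = (K + V)*(2 + V) = (2 + V)*(K + V))
Y = -47/20 (Y = 7/(0 - 4) - 3*⅕ = 7/(-4) - ⅗ = 7*(-¼) - ⅗ = -7/4 - ⅗ = -47/20 ≈ -2.3500)
Y + B*D(0, 5) = -47/20 - 15*(5² + 2*0 + 2*5 + 0*5) = -47/20 - 15*(25 + 0 + 10 + 0) = -47/20 - 15*35 = -47/20 - 525 = -10547/20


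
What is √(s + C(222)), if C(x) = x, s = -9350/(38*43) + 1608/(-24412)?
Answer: √5375397685018013/4986151 ≈ 14.704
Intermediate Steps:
s = -28859959/4986151 (s = -9350/1634 + 1608*(-1/24412) = -9350*1/1634 - 402/6103 = -4675/817 - 402/6103 = -28859959/4986151 ≈ -5.7880)
√(s + C(222)) = √(-28859959/4986151 + 222) = √(1078065563/4986151) = √5375397685018013/4986151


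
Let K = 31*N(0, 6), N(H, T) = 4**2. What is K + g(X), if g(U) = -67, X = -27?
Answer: 429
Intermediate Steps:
N(H, T) = 16
K = 496 (K = 31*16 = 496)
K + g(X) = 496 - 67 = 429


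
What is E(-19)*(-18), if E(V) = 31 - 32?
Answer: 18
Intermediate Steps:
E(V) = -1
E(-19)*(-18) = -1*(-18) = 18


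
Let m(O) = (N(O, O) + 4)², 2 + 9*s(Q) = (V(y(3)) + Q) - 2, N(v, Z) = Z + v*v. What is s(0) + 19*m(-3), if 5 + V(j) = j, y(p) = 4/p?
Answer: 51277/27 ≈ 1899.1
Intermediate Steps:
V(j) = -5 + j
N(v, Z) = Z + v²
s(Q) = -23/27 + Q/9 (s(Q) = -2/9 + (((-5 + 4/3) + Q) - 2)/9 = -2/9 + ((-11/3 + Q) - 2)/9 = -2/9 + (-17/3 + Q)/9 = -2/9 + (-17/27 + Q/9) = -23/27 + Q/9)
m(O) = (4 + O + O²)² (m(O) = ((O + O²) + 4)² = (4 + O + O²)²)
s(0) + 19*m(-3) = (-23/27 + (⅑)*0) + 19*(4 - 3 + (-3)²)² = (-23/27 + 0) + 19*(4 - 3 + 9)² = -23/27 + 19*10² = -23/27 + 19*100 = -23/27 + 1900 = 51277/27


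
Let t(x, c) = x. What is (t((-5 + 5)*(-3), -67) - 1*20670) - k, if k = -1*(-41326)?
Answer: -61996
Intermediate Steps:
k = 41326
(t((-5 + 5)*(-3), -67) - 1*20670) - k = ((-5 + 5)*(-3) - 1*20670) - 1*41326 = (0*(-3) - 20670) - 41326 = (0 - 20670) - 41326 = -20670 - 41326 = -61996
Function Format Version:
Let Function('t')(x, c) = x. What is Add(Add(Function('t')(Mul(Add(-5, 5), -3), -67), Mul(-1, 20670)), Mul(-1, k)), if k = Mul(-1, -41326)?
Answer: -61996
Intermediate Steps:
k = 41326
Add(Add(Function('t')(Mul(Add(-5, 5), -3), -67), Mul(-1, 20670)), Mul(-1, k)) = Add(Add(Mul(Add(-5, 5), -3), Mul(-1, 20670)), Mul(-1, 41326)) = Add(Add(Mul(0, -3), -20670), -41326) = Add(Add(0, -20670), -41326) = Add(-20670, -41326) = -61996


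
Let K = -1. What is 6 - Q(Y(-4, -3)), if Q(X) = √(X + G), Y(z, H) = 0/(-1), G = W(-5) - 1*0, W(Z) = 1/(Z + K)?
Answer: 6 - I*√6/6 ≈ 6.0 - 0.40825*I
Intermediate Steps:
W(Z) = 1/(-1 + Z) (W(Z) = 1/(Z - 1) = 1/(-1 + Z))
G = -⅙ (G = 1/(-1 - 5) - 1*0 = 1/(-6) + 0 = -⅙ + 0 = -⅙ ≈ -0.16667)
Y(z, H) = 0 (Y(z, H) = 0*(-1) = 0)
Q(X) = √(-⅙ + X) (Q(X) = √(X - ⅙) = √(-⅙ + X))
6 - Q(Y(-4, -3)) = 6 - √(-6 + 36*0)/6 = 6 - √(-6 + 0)/6 = 6 - √(-6)/6 = 6 - I*√6/6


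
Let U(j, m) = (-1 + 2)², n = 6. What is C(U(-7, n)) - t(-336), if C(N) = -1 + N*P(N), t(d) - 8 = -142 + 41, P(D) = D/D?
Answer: 93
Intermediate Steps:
P(D) = 1
U(j, m) = 1 (U(j, m) = 1² = 1)
t(d) = -93 (t(d) = 8 + (-142 + 41) = 8 - 101 = -93)
C(N) = -1 + N (C(N) = -1 + N*1 = -1 + N)
C(U(-7, n)) - t(-336) = (-1 + 1) - 1*(-93) = 0 + 93 = 93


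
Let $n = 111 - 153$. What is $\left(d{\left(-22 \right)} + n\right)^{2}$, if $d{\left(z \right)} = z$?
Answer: $4096$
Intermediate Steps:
$n = -42$ ($n = 111 - 153 = -42$)
$\left(d{\left(-22 \right)} + n\right)^{2} = \left(-22 - 42\right)^{2} = \left(-64\right)^{2} = 4096$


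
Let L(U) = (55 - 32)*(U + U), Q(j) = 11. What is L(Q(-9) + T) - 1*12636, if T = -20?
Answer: -13050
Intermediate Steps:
L(U) = 46*U (L(U) = 23*(2*U) = 46*U)
L(Q(-9) + T) - 1*12636 = 46*(11 - 20) - 1*12636 = 46*(-9) - 12636 = -414 - 12636 = -13050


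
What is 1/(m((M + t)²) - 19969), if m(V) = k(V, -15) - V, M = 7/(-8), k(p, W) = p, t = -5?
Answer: -1/19969 ≈ -5.0078e-5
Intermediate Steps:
M = -7/8 (M = 7*(-⅛) = -7/8 ≈ -0.87500)
m(V) = 0 (m(V) = V - V = 0)
1/(m((M + t)²) - 19969) = 1/(0 - 19969) = 1/(-19969) = -1/19969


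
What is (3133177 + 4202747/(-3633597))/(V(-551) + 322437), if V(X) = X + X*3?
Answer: 11384698344922/1163597668101 ≈ 9.7841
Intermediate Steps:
V(X) = 4*X (V(X) = X + 3*X = 4*X)
(3133177 + 4202747/(-3633597))/(V(-551) + 322437) = (3133177 + 4202747/(-3633597))/(4*(-551) + 322437) = (3133177 + 4202747*(-1/3633597))/(-2204 + 322437) = (3133177 - 4202747/3633597)/320233 = (11384698344922/3633597)*(1/320233) = 11384698344922/1163597668101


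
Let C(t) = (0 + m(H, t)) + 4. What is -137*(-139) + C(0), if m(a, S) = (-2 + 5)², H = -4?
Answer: 19056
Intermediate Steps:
m(a, S) = 9 (m(a, S) = 3² = 9)
C(t) = 13 (C(t) = (0 + 9) + 4 = 9 + 4 = 13)
-137*(-139) + C(0) = -137*(-139) + 13 = 19043 + 13 = 19056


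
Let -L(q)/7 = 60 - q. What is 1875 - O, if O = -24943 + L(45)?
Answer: 26923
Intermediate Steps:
L(q) = -420 + 7*q (L(q) = -7*(60 - q) = -420 + 7*q)
O = -25048 (O = -24943 + (-420 + 7*45) = -24943 + (-420 + 315) = -24943 - 105 = -25048)
1875 - O = 1875 - 1*(-25048) = 1875 + 25048 = 26923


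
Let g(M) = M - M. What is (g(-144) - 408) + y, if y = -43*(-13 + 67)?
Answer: -2730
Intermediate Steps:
g(M) = 0
y = -2322 (y = -43*54 = -2322)
(g(-144) - 408) + y = (0 - 408) - 2322 = -408 - 2322 = -2730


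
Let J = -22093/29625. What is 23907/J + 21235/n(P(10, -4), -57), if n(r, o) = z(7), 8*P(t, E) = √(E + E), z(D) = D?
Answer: -4488569270/154651 ≈ -29024.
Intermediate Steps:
J = -22093/29625 (J = -22093*1/29625 = -22093/29625 ≈ -0.74576)
P(t, E) = √2*√E/8 (P(t, E) = √(E + E)/8 = √(2*E)/8 = (√2*√E)/8 = √2*√E/8)
n(r, o) = 7
23907/J + 21235/n(P(10, -4), -57) = 23907/(-22093/29625) + 21235/7 = 23907*(-29625/22093) + 21235*(⅐) = -708244875/22093 + 21235/7 = -4488569270/154651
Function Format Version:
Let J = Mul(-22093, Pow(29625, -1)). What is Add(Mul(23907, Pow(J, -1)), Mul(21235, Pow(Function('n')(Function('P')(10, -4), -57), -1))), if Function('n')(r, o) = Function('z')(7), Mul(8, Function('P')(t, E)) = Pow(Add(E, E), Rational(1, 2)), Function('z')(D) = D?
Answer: Rational(-4488569270, 154651) ≈ -29024.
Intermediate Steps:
J = Rational(-22093, 29625) (J = Mul(-22093, Rational(1, 29625)) = Rational(-22093, 29625) ≈ -0.74576)
Function('P')(t, E) = Mul(Rational(1, 8), Pow(2, Rational(1, 2)), Pow(E, Rational(1, 2))) (Function('P')(t, E) = Mul(Rational(1, 8), Pow(Add(E, E), Rational(1, 2))) = Mul(Rational(1, 8), Pow(Mul(2, E), Rational(1, 2))) = Mul(Rational(1, 8), Mul(Pow(2, Rational(1, 2)), Pow(E, Rational(1, 2)))) = Mul(Rational(1, 8), Pow(2, Rational(1, 2)), Pow(E, Rational(1, 2))))
Function('n')(r, o) = 7
Add(Mul(23907, Pow(J, -1)), Mul(21235, Pow(Function('n')(Function('P')(10, -4), -57), -1))) = Add(Mul(23907, Pow(Rational(-22093, 29625), -1)), Mul(21235, Pow(7, -1))) = Add(Mul(23907, Rational(-29625, 22093)), Mul(21235, Rational(1, 7))) = Add(Rational(-708244875, 22093), Rational(21235, 7)) = Rational(-4488569270, 154651)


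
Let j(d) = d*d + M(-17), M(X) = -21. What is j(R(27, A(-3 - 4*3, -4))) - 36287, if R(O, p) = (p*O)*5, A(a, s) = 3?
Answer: 127717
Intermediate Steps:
R(O, p) = 5*O*p (R(O, p) = (O*p)*5 = 5*O*p)
j(d) = -21 + d² (j(d) = d*d - 21 = d² - 21 = -21 + d²)
j(R(27, A(-3 - 4*3, -4))) - 36287 = (-21 + (5*27*3)²) - 36287 = (-21 + 405²) - 36287 = (-21 + 164025) - 36287 = 164004 - 36287 = 127717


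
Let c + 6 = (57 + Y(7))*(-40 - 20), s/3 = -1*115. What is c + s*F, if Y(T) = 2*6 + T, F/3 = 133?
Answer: -142221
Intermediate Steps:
s = -345 (s = 3*(-1*115) = 3*(-115) = -345)
F = 399 (F = 3*133 = 399)
Y(T) = 12 + T
c = -4566 (c = -6 + (57 + (12 + 7))*(-40 - 20) = -6 + (57 + 19)*(-60) = -6 + 76*(-60) = -6 - 4560 = -4566)
c + s*F = -4566 - 345*399 = -4566 - 137655 = -142221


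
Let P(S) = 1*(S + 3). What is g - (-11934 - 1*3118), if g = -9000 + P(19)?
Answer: 6074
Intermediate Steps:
P(S) = 3 + S (P(S) = 1*(3 + S) = 3 + S)
g = -8978 (g = -9000 + (3 + 19) = -9000 + 22 = -8978)
g - (-11934 - 1*3118) = -8978 - (-11934 - 1*3118) = -8978 - (-11934 - 3118) = -8978 - 1*(-15052) = -8978 + 15052 = 6074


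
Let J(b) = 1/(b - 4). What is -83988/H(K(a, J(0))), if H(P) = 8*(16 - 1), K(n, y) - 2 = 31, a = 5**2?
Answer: -6999/10 ≈ -699.90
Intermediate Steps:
J(b) = 1/(-4 + b)
a = 25
K(n, y) = 33 (K(n, y) = 2 + 31 = 33)
H(P) = 120 (H(P) = 8*15 = 120)
-83988/H(K(a, J(0))) = -83988/120 = -83988*1/120 = -6999/10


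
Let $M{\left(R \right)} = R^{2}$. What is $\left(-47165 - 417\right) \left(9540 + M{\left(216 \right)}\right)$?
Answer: $-2673918072$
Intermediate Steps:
$\left(-47165 - 417\right) \left(9540 + M{\left(216 \right)}\right) = \left(-47165 - 417\right) \left(9540 + 216^{2}\right) = - 47582 \left(9540 + 46656\right) = \left(-47582\right) 56196 = -2673918072$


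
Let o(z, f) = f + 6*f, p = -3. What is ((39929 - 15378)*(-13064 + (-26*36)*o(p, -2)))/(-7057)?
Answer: -982040/7057 ≈ -139.16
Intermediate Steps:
o(z, f) = 7*f
((39929 - 15378)*(-13064 + (-26*36)*o(p, -2)))/(-7057) = ((39929 - 15378)*(-13064 + (-26*36)*(7*(-2))))/(-7057) = (24551*(-13064 - 936*(-14)))*(-1/7057) = (24551*(-13064 + 13104))*(-1/7057) = (24551*40)*(-1/7057) = 982040*(-1/7057) = -982040/7057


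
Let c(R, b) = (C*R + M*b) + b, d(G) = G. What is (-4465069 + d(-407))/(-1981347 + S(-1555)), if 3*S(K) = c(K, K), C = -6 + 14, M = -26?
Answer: 6698214/2958803 ≈ 2.2638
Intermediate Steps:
C = 8
c(R, b) = -25*b + 8*R (c(R, b) = (8*R - 26*b) + b = (-26*b + 8*R) + b = -25*b + 8*R)
S(K) = -17*K/3 (S(K) = (-25*K + 8*K)/3 = (-17*K)/3 = -17*K/3)
(-4465069 + d(-407))/(-1981347 + S(-1555)) = (-4465069 - 407)/(-1981347 - 17/3*(-1555)) = -4465476/(-1981347 + 26435/3) = -4465476/(-5917606/3) = -4465476*(-3/5917606) = 6698214/2958803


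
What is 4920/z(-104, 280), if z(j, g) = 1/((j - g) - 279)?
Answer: -3261960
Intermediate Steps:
z(j, g) = 1/(-279 + j - g)
4920/z(-104, 280) = 4920/((-1/(279 + 280 - 1*(-104)))) = 4920/((-1/(279 + 280 + 104))) = 4920/((-1/663)) = 4920/((-1*1/663)) = 4920/(-1/663) = 4920*(-663) = -3261960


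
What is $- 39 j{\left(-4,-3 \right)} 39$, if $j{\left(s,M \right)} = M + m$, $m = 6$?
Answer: $-4563$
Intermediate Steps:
$j{\left(s,M \right)} = 6 + M$ ($j{\left(s,M \right)} = M + 6 = 6 + M$)
$- 39 j{\left(-4,-3 \right)} 39 = - 39 \left(6 - 3\right) 39 = \left(-39\right) 3 \cdot 39 = \left(-117\right) 39 = -4563$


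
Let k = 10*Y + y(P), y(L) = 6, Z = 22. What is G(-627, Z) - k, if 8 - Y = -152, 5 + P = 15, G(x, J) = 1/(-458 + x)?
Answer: -1742511/1085 ≈ -1606.0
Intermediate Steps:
P = 10 (P = -5 + 15 = 10)
Y = 160 (Y = 8 - 1*(-152) = 8 + 152 = 160)
k = 1606 (k = 10*160 + 6 = 1600 + 6 = 1606)
G(-627, Z) - k = 1/(-458 - 627) - 1*1606 = 1/(-1085) - 1606 = -1/1085 - 1606 = -1742511/1085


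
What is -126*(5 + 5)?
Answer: -1260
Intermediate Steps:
-126*(5 + 5) = -1260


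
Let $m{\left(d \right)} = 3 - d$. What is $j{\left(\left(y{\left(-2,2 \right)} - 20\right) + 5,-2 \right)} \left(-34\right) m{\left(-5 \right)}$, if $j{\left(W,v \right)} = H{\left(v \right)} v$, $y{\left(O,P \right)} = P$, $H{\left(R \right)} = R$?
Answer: $-1088$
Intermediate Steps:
$j{\left(W,v \right)} = v^{2}$ ($j{\left(W,v \right)} = v v = v^{2}$)
$j{\left(\left(y{\left(-2,2 \right)} - 20\right) + 5,-2 \right)} \left(-34\right) m{\left(-5 \right)} = \left(-2\right)^{2} \left(-34\right) \left(3 - -5\right) = 4 \left(-34\right) \left(3 + 5\right) = \left(-136\right) 8 = -1088$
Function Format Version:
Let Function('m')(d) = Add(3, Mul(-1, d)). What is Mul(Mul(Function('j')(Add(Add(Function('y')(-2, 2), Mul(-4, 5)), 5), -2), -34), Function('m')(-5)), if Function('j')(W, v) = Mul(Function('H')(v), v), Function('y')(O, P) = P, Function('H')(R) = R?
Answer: -1088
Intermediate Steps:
Function('j')(W, v) = Pow(v, 2) (Function('j')(W, v) = Mul(v, v) = Pow(v, 2))
Mul(Mul(Function('j')(Add(Add(Function('y')(-2, 2), Mul(-4, 5)), 5), -2), -34), Function('m')(-5)) = Mul(Mul(Pow(-2, 2), -34), Add(3, Mul(-1, -5))) = Mul(Mul(4, -34), Add(3, 5)) = Mul(-136, 8) = -1088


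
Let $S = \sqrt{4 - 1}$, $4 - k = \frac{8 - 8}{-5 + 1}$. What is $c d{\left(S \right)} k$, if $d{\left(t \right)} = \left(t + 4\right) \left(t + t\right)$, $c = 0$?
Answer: $0$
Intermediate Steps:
$k = 4$ ($k = 4 - \frac{8 - 8}{-5 + 1} = 4 - \frac{0}{-4} = 4 - 0 \left(- \frac{1}{4}\right) = 4 - 0 = 4 + 0 = 4$)
$S = \sqrt{3} \approx 1.732$
$d{\left(t \right)} = 2 t \left(4 + t\right)$ ($d{\left(t \right)} = \left(4 + t\right) 2 t = 2 t \left(4 + t\right)$)
$c d{\left(S \right)} k = 0 \cdot 2 \sqrt{3} \left(4 + \sqrt{3}\right) 4 = 0 \cdot 4 = 0$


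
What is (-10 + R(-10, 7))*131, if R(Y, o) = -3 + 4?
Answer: -1179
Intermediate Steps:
R(Y, o) = 1
(-10 + R(-10, 7))*131 = (-10 + 1)*131 = -9*131 = -1179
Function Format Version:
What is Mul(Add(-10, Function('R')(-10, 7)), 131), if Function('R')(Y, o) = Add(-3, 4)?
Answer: -1179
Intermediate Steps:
Function('R')(Y, o) = 1
Mul(Add(-10, Function('R')(-10, 7)), 131) = Mul(Add(-10, 1), 131) = Mul(-9, 131) = -1179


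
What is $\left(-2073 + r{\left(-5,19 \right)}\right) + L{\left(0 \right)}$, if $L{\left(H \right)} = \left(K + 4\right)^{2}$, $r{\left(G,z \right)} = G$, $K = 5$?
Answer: $-1997$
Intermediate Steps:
$L{\left(H \right)} = 81$ ($L{\left(H \right)} = \left(5 + 4\right)^{2} = 9^{2} = 81$)
$\left(-2073 + r{\left(-5,19 \right)}\right) + L{\left(0 \right)} = \left(-2073 - 5\right) + 81 = -2078 + 81 = -1997$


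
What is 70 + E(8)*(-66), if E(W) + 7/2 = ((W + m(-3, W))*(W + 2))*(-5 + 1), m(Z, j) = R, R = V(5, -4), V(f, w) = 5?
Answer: 34621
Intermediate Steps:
R = 5
m(Z, j) = 5
E(W) = -7/2 - 4*(2 + W)*(5 + W) (E(W) = -7/2 + ((W + 5)*(W + 2))*(-5 + 1) = -7/2 + ((5 + W)*(2 + W))*(-4) = -7/2 + ((2 + W)*(5 + W))*(-4) = -7/2 - 4*(2 + W)*(5 + W))
70 + E(8)*(-66) = 70 + (-87/2 - 28*8 - 4*8**2)*(-66) = 70 + (-87/2 - 224 - 4*64)*(-66) = 70 + (-87/2 - 224 - 256)*(-66) = 70 - 1047/2*(-66) = 70 + 34551 = 34621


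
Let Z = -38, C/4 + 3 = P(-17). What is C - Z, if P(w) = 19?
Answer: 102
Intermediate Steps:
C = 64 (C = -12 + 4*19 = -12 + 76 = 64)
C - Z = 64 - 1*(-38) = 64 + 38 = 102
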